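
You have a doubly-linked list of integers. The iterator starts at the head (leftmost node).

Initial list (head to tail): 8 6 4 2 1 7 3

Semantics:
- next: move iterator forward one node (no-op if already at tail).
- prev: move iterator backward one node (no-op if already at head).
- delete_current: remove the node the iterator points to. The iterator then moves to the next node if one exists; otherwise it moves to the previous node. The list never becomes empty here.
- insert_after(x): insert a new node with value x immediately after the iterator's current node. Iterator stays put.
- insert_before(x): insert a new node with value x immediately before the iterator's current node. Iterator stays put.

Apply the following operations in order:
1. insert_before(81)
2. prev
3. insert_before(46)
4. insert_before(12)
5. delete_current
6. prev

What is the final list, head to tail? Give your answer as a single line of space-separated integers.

After 1 (insert_before(81)): list=[81, 8, 6, 4, 2, 1, 7, 3] cursor@8
After 2 (prev): list=[81, 8, 6, 4, 2, 1, 7, 3] cursor@81
After 3 (insert_before(46)): list=[46, 81, 8, 6, 4, 2, 1, 7, 3] cursor@81
After 4 (insert_before(12)): list=[46, 12, 81, 8, 6, 4, 2, 1, 7, 3] cursor@81
After 5 (delete_current): list=[46, 12, 8, 6, 4, 2, 1, 7, 3] cursor@8
After 6 (prev): list=[46, 12, 8, 6, 4, 2, 1, 7, 3] cursor@12

Answer: 46 12 8 6 4 2 1 7 3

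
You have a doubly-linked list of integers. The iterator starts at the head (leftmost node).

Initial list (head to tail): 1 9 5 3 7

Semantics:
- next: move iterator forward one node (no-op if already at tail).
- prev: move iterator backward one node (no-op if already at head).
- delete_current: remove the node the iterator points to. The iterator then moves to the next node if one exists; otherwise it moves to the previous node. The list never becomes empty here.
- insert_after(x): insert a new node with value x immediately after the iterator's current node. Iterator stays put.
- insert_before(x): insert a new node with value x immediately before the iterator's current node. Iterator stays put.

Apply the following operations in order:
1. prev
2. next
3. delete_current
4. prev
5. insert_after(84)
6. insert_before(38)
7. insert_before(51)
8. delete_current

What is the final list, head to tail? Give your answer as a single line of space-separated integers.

Answer: 38 51 84 5 3 7

Derivation:
After 1 (prev): list=[1, 9, 5, 3, 7] cursor@1
After 2 (next): list=[1, 9, 5, 3, 7] cursor@9
After 3 (delete_current): list=[1, 5, 3, 7] cursor@5
After 4 (prev): list=[1, 5, 3, 7] cursor@1
After 5 (insert_after(84)): list=[1, 84, 5, 3, 7] cursor@1
After 6 (insert_before(38)): list=[38, 1, 84, 5, 3, 7] cursor@1
After 7 (insert_before(51)): list=[38, 51, 1, 84, 5, 3, 7] cursor@1
After 8 (delete_current): list=[38, 51, 84, 5, 3, 7] cursor@84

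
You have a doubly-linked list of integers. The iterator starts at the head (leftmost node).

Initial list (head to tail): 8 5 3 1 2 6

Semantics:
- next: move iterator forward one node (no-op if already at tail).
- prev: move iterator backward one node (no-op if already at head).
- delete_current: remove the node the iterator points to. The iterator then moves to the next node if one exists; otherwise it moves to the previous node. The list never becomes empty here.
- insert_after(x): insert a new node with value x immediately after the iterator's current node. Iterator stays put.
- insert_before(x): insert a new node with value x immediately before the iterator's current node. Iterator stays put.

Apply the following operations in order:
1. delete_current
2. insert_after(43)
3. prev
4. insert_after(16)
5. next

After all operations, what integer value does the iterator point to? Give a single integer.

After 1 (delete_current): list=[5, 3, 1, 2, 6] cursor@5
After 2 (insert_after(43)): list=[5, 43, 3, 1, 2, 6] cursor@5
After 3 (prev): list=[5, 43, 3, 1, 2, 6] cursor@5
After 4 (insert_after(16)): list=[5, 16, 43, 3, 1, 2, 6] cursor@5
After 5 (next): list=[5, 16, 43, 3, 1, 2, 6] cursor@16

Answer: 16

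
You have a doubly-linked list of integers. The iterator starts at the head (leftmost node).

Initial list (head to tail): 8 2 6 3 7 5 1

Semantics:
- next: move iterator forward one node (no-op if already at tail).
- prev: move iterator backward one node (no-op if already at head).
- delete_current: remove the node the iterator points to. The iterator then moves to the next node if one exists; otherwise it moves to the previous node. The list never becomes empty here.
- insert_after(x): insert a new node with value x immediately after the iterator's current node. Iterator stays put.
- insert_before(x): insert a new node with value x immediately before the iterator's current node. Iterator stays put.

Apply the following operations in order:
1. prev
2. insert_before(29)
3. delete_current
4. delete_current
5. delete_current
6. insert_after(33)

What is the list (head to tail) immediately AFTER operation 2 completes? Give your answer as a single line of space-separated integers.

After 1 (prev): list=[8, 2, 6, 3, 7, 5, 1] cursor@8
After 2 (insert_before(29)): list=[29, 8, 2, 6, 3, 7, 5, 1] cursor@8

Answer: 29 8 2 6 3 7 5 1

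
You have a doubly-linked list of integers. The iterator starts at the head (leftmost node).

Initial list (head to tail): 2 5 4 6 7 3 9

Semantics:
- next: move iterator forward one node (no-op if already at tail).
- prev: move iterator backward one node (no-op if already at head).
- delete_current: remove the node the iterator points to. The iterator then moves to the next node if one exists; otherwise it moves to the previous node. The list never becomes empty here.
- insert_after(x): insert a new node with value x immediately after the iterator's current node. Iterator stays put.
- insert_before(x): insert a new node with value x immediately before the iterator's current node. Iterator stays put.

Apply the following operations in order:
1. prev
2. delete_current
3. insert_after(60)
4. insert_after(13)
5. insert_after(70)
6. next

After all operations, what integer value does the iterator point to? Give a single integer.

After 1 (prev): list=[2, 5, 4, 6, 7, 3, 9] cursor@2
After 2 (delete_current): list=[5, 4, 6, 7, 3, 9] cursor@5
After 3 (insert_after(60)): list=[5, 60, 4, 6, 7, 3, 9] cursor@5
After 4 (insert_after(13)): list=[5, 13, 60, 4, 6, 7, 3, 9] cursor@5
After 5 (insert_after(70)): list=[5, 70, 13, 60, 4, 6, 7, 3, 9] cursor@5
After 6 (next): list=[5, 70, 13, 60, 4, 6, 7, 3, 9] cursor@70

Answer: 70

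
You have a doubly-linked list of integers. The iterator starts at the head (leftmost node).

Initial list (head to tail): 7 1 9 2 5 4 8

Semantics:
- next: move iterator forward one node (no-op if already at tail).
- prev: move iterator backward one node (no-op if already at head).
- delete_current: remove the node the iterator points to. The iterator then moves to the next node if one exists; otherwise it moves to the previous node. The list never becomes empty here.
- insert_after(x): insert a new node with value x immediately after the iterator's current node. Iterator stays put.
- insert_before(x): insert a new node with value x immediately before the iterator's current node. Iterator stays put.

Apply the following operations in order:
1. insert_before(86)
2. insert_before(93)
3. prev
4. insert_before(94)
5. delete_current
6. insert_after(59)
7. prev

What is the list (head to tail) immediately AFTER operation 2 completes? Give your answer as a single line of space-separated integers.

Answer: 86 93 7 1 9 2 5 4 8

Derivation:
After 1 (insert_before(86)): list=[86, 7, 1, 9, 2, 5, 4, 8] cursor@7
After 2 (insert_before(93)): list=[86, 93, 7, 1, 9, 2, 5, 4, 8] cursor@7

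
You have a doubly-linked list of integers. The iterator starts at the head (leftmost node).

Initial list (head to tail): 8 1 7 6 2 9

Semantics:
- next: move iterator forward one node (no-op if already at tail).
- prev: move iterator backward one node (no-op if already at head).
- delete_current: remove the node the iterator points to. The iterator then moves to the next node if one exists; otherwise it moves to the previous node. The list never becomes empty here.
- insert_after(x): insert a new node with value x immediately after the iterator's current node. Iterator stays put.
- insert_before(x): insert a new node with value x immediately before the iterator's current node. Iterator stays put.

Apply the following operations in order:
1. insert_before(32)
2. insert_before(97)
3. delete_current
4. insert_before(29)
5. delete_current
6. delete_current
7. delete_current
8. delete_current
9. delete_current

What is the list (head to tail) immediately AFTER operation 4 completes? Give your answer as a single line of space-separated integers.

After 1 (insert_before(32)): list=[32, 8, 1, 7, 6, 2, 9] cursor@8
After 2 (insert_before(97)): list=[32, 97, 8, 1, 7, 6, 2, 9] cursor@8
After 3 (delete_current): list=[32, 97, 1, 7, 6, 2, 9] cursor@1
After 4 (insert_before(29)): list=[32, 97, 29, 1, 7, 6, 2, 9] cursor@1

Answer: 32 97 29 1 7 6 2 9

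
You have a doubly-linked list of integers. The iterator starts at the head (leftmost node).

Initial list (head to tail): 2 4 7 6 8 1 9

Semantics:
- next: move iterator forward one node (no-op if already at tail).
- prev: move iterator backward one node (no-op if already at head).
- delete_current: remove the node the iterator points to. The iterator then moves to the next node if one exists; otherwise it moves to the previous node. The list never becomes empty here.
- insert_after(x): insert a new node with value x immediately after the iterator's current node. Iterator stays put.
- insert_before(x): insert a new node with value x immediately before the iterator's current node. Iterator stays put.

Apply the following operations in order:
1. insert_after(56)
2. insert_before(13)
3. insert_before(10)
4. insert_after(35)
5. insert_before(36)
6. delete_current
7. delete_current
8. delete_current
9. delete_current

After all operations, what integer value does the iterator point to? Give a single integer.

Answer: 7

Derivation:
After 1 (insert_after(56)): list=[2, 56, 4, 7, 6, 8, 1, 9] cursor@2
After 2 (insert_before(13)): list=[13, 2, 56, 4, 7, 6, 8, 1, 9] cursor@2
After 3 (insert_before(10)): list=[13, 10, 2, 56, 4, 7, 6, 8, 1, 9] cursor@2
After 4 (insert_after(35)): list=[13, 10, 2, 35, 56, 4, 7, 6, 8, 1, 9] cursor@2
After 5 (insert_before(36)): list=[13, 10, 36, 2, 35, 56, 4, 7, 6, 8, 1, 9] cursor@2
After 6 (delete_current): list=[13, 10, 36, 35, 56, 4, 7, 6, 8, 1, 9] cursor@35
After 7 (delete_current): list=[13, 10, 36, 56, 4, 7, 6, 8, 1, 9] cursor@56
After 8 (delete_current): list=[13, 10, 36, 4, 7, 6, 8, 1, 9] cursor@4
After 9 (delete_current): list=[13, 10, 36, 7, 6, 8, 1, 9] cursor@7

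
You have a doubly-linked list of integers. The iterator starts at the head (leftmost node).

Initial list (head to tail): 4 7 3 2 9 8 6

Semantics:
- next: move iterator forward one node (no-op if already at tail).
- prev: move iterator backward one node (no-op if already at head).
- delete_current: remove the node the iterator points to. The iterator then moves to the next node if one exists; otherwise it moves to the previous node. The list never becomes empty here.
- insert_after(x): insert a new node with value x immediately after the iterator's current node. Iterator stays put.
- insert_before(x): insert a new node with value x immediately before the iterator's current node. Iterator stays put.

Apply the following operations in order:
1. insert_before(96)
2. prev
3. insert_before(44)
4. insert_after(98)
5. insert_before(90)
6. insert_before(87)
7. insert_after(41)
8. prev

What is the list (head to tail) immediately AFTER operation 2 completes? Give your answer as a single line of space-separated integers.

After 1 (insert_before(96)): list=[96, 4, 7, 3, 2, 9, 8, 6] cursor@4
After 2 (prev): list=[96, 4, 7, 3, 2, 9, 8, 6] cursor@96

Answer: 96 4 7 3 2 9 8 6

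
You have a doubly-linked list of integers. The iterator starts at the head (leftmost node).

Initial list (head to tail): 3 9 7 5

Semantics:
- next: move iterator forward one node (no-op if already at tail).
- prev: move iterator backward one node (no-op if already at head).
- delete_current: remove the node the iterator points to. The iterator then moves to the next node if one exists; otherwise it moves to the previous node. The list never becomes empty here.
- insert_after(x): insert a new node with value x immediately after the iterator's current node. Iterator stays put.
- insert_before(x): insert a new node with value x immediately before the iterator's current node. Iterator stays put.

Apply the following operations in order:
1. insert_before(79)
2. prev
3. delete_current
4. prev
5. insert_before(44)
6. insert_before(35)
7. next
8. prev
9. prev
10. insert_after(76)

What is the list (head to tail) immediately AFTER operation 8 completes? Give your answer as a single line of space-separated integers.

After 1 (insert_before(79)): list=[79, 3, 9, 7, 5] cursor@3
After 2 (prev): list=[79, 3, 9, 7, 5] cursor@79
After 3 (delete_current): list=[3, 9, 7, 5] cursor@3
After 4 (prev): list=[3, 9, 7, 5] cursor@3
After 5 (insert_before(44)): list=[44, 3, 9, 7, 5] cursor@3
After 6 (insert_before(35)): list=[44, 35, 3, 9, 7, 5] cursor@3
After 7 (next): list=[44, 35, 3, 9, 7, 5] cursor@9
After 8 (prev): list=[44, 35, 3, 9, 7, 5] cursor@3

Answer: 44 35 3 9 7 5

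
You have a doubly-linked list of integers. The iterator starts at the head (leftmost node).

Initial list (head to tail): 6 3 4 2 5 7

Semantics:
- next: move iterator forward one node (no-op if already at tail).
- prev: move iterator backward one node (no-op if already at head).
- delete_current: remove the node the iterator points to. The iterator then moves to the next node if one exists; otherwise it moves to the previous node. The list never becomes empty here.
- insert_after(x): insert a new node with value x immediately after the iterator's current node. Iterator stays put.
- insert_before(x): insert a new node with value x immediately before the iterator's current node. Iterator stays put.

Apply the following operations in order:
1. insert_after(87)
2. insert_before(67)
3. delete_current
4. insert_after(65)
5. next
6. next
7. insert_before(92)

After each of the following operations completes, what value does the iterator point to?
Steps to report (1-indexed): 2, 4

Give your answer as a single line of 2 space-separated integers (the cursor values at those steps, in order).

After 1 (insert_after(87)): list=[6, 87, 3, 4, 2, 5, 7] cursor@6
After 2 (insert_before(67)): list=[67, 6, 87, 3, 4, 2, 5, 7] cursor@6
After 3 (delete_current): list=[67, 87, 3, 4, 2, 5, 7] cursor@87
After 4 (insert_after(65)): list=[67, 87, 65, 3, 4, 2, 5, 7] cursor@87
After 5 (next): list=[67, 87, 65, 3, 4, 2, 5, 7] cursor@65
After 6 (next): list=[67, 87, 65, 3, 4, 2, 5, 7] cursor@3
After 7 (insert_before(92)): list=[67, 87, 65, 92, 3, 4, 2, 5, 7] cursor@3

Answer: 6 87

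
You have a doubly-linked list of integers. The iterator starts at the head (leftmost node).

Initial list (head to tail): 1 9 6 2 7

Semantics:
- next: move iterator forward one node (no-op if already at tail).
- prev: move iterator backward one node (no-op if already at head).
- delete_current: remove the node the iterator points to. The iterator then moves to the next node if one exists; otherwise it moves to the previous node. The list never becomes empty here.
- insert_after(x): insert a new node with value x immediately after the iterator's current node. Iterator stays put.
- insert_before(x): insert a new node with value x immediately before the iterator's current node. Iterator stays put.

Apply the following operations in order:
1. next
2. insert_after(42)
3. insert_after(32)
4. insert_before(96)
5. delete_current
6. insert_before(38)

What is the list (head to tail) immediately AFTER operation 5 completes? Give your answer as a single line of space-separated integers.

After 1 (next): list=[1, 9, 6, 2, 7] cursor@9
After 2 (insert_after(42)): list=[1, 9, 42, 6, 2, 7] cursor@9
After 3 (insert_after(32)): list=[1, 9, 32, 42, 6, 2, 7] cursor@9
After 4 (insert_before(96)): list=[1, 96, 9, 32, 42, 6, 2, 7] cursor@9
After 5 (delete_current): list=[1, 96, 32, 42, 6, 2, 7] cursor@32

Answer: 1 96 32 42 6 2 7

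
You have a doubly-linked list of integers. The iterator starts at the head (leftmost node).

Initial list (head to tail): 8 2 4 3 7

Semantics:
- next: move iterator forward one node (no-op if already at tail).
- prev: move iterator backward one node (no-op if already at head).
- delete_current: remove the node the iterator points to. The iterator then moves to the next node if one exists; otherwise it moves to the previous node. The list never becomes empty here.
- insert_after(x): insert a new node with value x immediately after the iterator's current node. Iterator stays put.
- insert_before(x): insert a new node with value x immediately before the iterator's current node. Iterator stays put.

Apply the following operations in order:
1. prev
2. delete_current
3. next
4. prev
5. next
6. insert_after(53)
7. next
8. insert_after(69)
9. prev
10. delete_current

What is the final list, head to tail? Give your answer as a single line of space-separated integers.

Answer: 2 53 69 3 7

Derivation:
After 1 (prev): list=[8, 2, 4, 3, 7] cursor@8
After 2 (delete_current): list=[2, 4, 3, 7] cursor@2
After 3 (next): list=[2, 4, 3, 7] cursor@4
After 4 (prev): list=[2, 4, 3, 7] cursor@2
After 5 (next): list=[2, 4, 3, 7] cursor@4
After 6 (insert_after(53)): list=[2, 4, 53, 3, 7] cursor@4
After 7 (next): list=[2, 4, 53, 3, 7] cursor@53
After 8 (insert_after(69)): list=[2, 4, 53, 69, 3, 7] cursor@53
After 9 (prev): list=[2, 4, 53, 69, 3, 7] cursor@4
After 10 (delete_current): list=[2, 53, 69, 3, 7] cursor@53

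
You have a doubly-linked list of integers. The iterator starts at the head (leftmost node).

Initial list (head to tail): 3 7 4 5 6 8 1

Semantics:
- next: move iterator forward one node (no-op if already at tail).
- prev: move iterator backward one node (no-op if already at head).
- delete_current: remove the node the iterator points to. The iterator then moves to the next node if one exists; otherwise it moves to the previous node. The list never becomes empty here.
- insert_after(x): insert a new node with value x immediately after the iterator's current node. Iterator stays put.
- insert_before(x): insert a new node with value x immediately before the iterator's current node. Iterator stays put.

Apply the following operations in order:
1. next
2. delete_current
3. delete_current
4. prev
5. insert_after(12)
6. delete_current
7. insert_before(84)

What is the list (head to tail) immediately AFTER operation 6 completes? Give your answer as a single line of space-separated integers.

Answer: 12 5 6 8 1

Derivation:
After 1 (next): list=[3, 7, 4, 5, 6, 8, 1] cursor@7
After 2 (delete_current): list=[3, 4, 5, 6, 8, 1] cursor@4
After 3 (delete_current): list=[3, 5, 6, 8, 1] cursor@5
After 4 (prev): list=[3, 5, 6, 8, 1] cursor@3
After 5 (insert_after(12)): list=[3, 12, 5, 6, 8, 1] cursor@3
After 6 (delete_current): list=[12, 5, 6, 8, 1] cursor@12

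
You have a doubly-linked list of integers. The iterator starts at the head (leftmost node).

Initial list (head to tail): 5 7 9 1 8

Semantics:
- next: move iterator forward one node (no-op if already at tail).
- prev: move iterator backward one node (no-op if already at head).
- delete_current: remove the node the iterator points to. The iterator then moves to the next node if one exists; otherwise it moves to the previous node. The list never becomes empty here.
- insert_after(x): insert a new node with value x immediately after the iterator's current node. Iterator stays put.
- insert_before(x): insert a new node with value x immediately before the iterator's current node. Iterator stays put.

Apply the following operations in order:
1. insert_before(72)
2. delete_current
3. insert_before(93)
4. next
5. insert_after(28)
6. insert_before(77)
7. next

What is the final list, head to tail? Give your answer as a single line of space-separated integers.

After 1 (insert_before(72)): list=[72, 5, 7, 9, 1, 8] cursor@5
After 2 (delete_current): list=[72, 7, 9, 1, 8] cursor@7
After 3 (insert_before(93)): list=[72, 93, 7, 9, 1, 8] cursor@7
After 4 (next): list=[72, 93, 7, 9, 1, 8] cursor@9
After 5 (insert_after(28)): list=[72, 93, 7, 9, 28, 1, 8] cursor@9
After 6 (insert_before(77)): list=[72, 93, 7, 77, 9, 28, 1, 8] cursor@9
After 7 (next): list=[72, 93, 7, 77, 9, 28, 1, 8] cursor@28

Answer: 72 93 7 77 9 28 1 8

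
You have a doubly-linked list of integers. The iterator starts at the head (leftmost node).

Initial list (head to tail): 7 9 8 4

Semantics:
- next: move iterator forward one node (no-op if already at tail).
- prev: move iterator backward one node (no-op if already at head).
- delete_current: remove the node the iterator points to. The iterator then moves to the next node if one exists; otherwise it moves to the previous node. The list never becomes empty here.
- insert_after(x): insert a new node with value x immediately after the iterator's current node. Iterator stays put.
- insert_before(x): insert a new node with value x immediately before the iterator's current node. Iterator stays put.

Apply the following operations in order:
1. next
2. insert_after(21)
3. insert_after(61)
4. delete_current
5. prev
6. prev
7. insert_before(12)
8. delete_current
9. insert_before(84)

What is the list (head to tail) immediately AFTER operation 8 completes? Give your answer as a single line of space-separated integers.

After 1 (next): list=[7, 9, 8, 4] cursor@9
After 2 (insert_after(21)): list=[7, 9, 21, 8, 4] cursor@9
After 3 (insert_after(61)): list=[7, 9, 61, 21, 8, 4] cursor@9
After 4 (delete_current): list=[7, 61, 21, 8, 4] cursor@61
After 5 (prev): list=[7, 61, 21, 8, 4] cursor@7
After 6 (prev): list=[7, 61, 21, 8, 4] cursor@7
After 7 (insert_before(12)): list=[12, 7, 61, 21, 8, 4] cursor@7
After 8 (delete_current): list=[12, 61, 21, 8, 4] cursor@61

Answer: 12 61 21 8 4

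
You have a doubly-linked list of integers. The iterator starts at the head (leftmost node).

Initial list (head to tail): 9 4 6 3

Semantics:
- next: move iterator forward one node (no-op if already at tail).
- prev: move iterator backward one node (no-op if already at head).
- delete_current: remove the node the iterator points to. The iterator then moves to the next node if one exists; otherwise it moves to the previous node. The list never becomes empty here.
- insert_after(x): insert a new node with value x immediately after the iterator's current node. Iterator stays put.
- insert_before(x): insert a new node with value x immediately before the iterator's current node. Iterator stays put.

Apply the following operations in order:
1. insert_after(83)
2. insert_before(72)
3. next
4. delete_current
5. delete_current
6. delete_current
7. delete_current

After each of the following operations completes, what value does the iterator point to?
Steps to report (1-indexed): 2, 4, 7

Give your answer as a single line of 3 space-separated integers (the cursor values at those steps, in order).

Answer: 9 4 9

Derivation:
After 1 (insert_after(83)): list=[9, 83, 4, 6, 3] cursor@9
After 2 (insert_before(72)): list=[72, 9, 83, 4, 6, 3] cursor@9
After 3 (next): list=[72, 9, 83, 4, 6, 3] cursor@83
After 4 (delete_current): list=[72, 9, 4, 6, 3] cursor@4
After 5 (delete_current): list=[72, 9, 6, 3] cursor@6
After 6 (delete_current): list=[72, 9, 3] cursor@3
After 7 (delete_current): list=[72, 9] cursor@9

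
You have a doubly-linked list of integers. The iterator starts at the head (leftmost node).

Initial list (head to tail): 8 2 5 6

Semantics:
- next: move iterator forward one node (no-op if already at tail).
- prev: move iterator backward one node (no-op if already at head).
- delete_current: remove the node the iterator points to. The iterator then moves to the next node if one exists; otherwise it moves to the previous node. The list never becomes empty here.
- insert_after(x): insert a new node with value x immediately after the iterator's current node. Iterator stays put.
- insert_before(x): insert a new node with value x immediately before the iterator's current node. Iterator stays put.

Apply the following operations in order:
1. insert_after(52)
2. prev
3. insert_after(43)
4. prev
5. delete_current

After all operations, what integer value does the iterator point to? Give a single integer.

Answer: 43

Derivation:
After 1 (insert_after(52)): list=[8, 52, 2, 5, 6] cursor@8
After 2 (prev): list=[8, 52, 2, 5, 6] cursor@8
After 3 (insert_after(43)): list=[8, 43, 52, 2, 5, 6] cursor@8
After 4 (prev): list=[8, 43, 52, 2, 5, 6] cursor@8
After 5 (delete_current): list=[43, 52, 2, 5, 6] cursor@43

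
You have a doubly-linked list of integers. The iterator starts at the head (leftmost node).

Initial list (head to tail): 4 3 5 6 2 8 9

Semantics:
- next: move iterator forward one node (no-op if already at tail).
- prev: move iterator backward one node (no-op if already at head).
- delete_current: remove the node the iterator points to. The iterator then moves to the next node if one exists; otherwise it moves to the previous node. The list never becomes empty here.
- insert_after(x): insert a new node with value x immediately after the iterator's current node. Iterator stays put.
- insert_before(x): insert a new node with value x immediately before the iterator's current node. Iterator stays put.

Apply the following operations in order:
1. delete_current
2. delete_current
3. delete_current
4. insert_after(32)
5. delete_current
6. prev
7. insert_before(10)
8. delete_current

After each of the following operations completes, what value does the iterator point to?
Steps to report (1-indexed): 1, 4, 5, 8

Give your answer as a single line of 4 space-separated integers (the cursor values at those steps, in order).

Answer: 3 6 32 2

Derivation:
After 1 (delete_current): list=[3, 5, 6, 2, 8, 9] cursor@3
After 2 (delete_current): list=[5, 6, 2, 8, 9] cursor@5
After 3 (delete_current): list=[6, 2, 8, 9] cursor@6
After 4 (insert_after(32)): list=[6, 32, 2, 8, 9] cursor@6
After 5 (delete_current): list=[32, 2, 8, 9] cursor@32
After 6 (prev): list=[32, 2, 8, 9] cursor@32
After 7 (insert_before(10)): list=[10, 32, 2, 8, 9] cursor@32
After 8 (delete_current): list=[10, 2, 8, 9] cursor@2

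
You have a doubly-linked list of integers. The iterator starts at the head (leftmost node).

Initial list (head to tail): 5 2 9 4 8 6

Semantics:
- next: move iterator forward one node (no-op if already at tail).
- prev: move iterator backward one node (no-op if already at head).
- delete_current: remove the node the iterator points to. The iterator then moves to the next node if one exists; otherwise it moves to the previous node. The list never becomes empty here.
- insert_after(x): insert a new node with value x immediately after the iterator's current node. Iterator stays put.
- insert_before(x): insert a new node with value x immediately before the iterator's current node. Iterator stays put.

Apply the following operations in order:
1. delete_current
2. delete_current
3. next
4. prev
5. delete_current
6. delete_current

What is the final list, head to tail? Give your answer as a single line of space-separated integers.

Answer: 8 6

Derivation:
After 1 (delete_current): list=[2, 9, 4, 8, 6] cursor@2
After 2 (delete_current): list=[9, 4, 8, 6] cursor@9
After 3 (next): list=[9, 4, 8, 6] cursor@4
After 4 (prev): list=[9, 4, 8, 6] cursor@9
After 5 (delete_current): list=[4, 8, 6] cursor@4
After 6 (delete_current): list=[8, 6] cursor@8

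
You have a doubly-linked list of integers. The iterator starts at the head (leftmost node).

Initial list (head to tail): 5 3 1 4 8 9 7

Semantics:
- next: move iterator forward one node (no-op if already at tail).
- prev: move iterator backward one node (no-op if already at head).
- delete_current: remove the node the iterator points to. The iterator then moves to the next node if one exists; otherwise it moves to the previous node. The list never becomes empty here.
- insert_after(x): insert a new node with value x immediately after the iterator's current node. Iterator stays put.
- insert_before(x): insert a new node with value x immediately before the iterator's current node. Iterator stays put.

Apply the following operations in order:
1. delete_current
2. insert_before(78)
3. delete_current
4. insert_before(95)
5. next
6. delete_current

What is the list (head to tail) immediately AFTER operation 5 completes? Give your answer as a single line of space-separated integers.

After 1 (delete_current): list=[3, 1, 4, 8, 9, 7] cursor@3
After 2 (insert_before(78)): list=[78, 3, 1, 4, 8, 9, 7] cursor@3
After 3 (delete_current): list=[78, 1, 4, 8, 9, 7] cursor@1
After 4 (insert_before(95)): list=[78, 95, 1, 4, 8, 9, 7] cursor@1
After 5 (next): list=[78, 95, 1, 4, 8, 9, 7] cursor@4

Answer: 78 95 1 4 8 9 7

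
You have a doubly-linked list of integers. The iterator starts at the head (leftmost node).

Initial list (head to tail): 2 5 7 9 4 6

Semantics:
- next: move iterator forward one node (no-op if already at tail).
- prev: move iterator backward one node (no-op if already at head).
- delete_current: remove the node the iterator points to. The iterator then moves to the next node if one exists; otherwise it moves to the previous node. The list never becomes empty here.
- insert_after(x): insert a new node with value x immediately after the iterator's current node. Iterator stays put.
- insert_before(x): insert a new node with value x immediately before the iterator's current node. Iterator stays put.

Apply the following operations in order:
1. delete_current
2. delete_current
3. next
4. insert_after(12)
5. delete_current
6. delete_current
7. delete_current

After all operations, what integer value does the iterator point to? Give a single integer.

Answer: 6

Derivation:
After 1 (delete_current): list=[5, 7, 9, 4, 6] cursor@5
After 2 (delete_current): list=[7, 9, 4, 6] cursor@7
After 3 (next): list=[7, 9, 4, 6] cursor@9
After 4 (insert_after(12)): list=[7, 9, 12, 4, 6] cursor@9
After 5 (delete_current): list=[7, 12, 4, 6] cursor@12
After 6 (delete_current): list=[7, 4, 6] cursor@4
After 7 (delete_current): list=[7, 6] cursor@6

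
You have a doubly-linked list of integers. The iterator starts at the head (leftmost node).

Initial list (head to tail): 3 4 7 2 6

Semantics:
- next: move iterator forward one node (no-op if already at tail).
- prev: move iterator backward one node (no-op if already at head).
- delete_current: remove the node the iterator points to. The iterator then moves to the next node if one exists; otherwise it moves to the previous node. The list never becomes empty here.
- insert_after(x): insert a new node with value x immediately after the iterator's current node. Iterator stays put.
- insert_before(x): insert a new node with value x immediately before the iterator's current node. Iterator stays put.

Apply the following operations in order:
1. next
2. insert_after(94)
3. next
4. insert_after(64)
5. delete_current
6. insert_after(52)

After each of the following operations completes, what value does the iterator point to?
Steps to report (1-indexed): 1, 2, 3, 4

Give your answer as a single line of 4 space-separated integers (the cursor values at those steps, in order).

After 1 (next): list=[3, 4, 7, 2, 6] cursor@4
After 2 (insert_after(94)): list=[3, 4, 94, 7, 2, 6] cursor@4
After 3 (next): list=[3, 4, 94, 7, 2, 6] cursor@94
After 4 (insert_after(64)): list=[3, 4, 94, 64, 7, 2, 6] cursor@94
After 5 (delete_current): list=[3, 4, 64, 7, 2, 6] cursor@64
After 6 (insert_after(52)): list=[3, 4, 64, 52, 7, 2, 6] cursor@64

Answer: 4 4 94 94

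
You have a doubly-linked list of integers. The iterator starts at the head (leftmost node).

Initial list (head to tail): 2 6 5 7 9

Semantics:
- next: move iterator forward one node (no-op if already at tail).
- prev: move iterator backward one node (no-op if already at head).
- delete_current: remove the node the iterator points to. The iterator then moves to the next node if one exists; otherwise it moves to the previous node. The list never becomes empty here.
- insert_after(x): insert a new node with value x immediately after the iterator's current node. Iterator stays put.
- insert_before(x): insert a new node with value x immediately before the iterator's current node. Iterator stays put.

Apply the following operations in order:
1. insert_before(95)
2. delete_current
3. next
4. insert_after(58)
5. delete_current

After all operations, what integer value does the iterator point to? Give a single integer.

After 1 (insert_before(95)): list=[95, 2, 6, 5, 7, 9] cursor@2
After 2 (delete_current): list=[95, 6, 5, 7, 9] cursor@6
After 3 (next): list=[95, 6, 5, 7, 9] cursor@5
After 4 (insert_after(58)): list=[95, 6, 5, 58, 7, 9] cursor@5
After 5 (delete_current): list=[95, 6, 58, 7, 9] cursor@58

Answer: 58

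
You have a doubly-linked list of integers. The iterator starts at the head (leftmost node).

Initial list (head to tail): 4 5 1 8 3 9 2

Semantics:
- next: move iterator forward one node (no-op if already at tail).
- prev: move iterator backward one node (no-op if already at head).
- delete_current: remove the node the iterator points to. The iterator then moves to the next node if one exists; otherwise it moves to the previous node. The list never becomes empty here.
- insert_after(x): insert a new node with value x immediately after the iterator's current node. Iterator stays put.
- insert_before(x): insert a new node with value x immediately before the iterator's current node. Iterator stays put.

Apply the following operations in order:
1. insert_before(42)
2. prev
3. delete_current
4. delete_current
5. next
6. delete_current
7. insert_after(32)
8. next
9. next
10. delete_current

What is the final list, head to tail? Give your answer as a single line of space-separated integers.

Answer: 5 8 32 9 2

Derivation:
After 1 (insert_before(42)): list=[42, 4, 5, 1, 8, 3, 9, 2] cursor@4
After 2 (prev): list=[42, 4, 5, 1, 8, 3, 9, 2] cursor@42
After 3 (delete_current): list=[4, 5, 1, 8, 3, 9, 2] cursor@4
After 4 (delete_current): list=[5, 1, 8, 3, 9, 2] cursor@5
After 5 (next): list=[5, 1, 8, 3, 9, 2] cursor@1
After 6 (delete_current): list=[5, 8, 3, 9, 2] cursor@8
After 7 (insert_after(32)): list=[5, 8, 32, 3, 9, 2] cursor@8
After 8 (next): list=[5, 8, 32, 3, 9, 2] cursor@32
After 9 (next): list=[5, 8, 32, 3, 9, 2] cursor@3
After 10 (delete_current): list=[5, 8, 32, 9, 2] cursor@9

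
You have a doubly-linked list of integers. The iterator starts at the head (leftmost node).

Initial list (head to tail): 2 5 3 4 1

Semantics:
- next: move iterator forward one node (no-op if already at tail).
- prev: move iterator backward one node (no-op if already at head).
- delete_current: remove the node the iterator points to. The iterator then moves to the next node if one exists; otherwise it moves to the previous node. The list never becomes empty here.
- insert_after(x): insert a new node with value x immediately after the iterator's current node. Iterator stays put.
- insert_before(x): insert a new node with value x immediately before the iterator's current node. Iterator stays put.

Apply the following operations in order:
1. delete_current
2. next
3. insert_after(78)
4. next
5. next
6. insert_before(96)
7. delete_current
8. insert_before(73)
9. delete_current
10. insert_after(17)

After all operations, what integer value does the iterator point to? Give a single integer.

After 1 (delete_current): list=[5, 3, 4, 1] cursor@5
After 2 (next): list=[5, 3, 4, 1] cursor@3
After 3 (insert_after(78)): list=[5, 3, 78, 4, 1] cursor@3
After 4 (next): list=[5, 3, 78, 4, 1] cursor@78
After 5 (next): list=[5, 3, 78, 4, 1] cursor@4
After 6 (insert_before(96)): list=[5, 3, 78, 96, 4, 1] cursor@4
After 7 (delete_current): list=[5, 3, 78, 96, 1] cursor@1
After 8 (insert_before(73)): list=[5, 3, 78, 96, 73, 1] cursor@1
After 9 (delete_current): list=[5, 3, 78, 96, 73] cursor@73
After 10 (insert_after(17)): list=[5, 3, 78, 96, 73, 17] cursor@73

Answer: 73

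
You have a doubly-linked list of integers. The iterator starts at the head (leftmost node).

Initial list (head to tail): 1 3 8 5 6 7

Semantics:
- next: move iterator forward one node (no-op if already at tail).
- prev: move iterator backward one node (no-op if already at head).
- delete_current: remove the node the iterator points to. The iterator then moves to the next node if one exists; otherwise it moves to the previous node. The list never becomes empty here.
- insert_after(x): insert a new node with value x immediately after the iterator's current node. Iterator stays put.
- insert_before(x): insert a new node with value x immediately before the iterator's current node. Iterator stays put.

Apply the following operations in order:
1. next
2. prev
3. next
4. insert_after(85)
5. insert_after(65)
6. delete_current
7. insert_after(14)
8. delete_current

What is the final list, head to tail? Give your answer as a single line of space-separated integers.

After 1 (next): list=[1, 3, 8, 5, 6, 7] cursor@3
After 2 (prev): list=[1, 3, 8, 5, 6, 7] cursor@1
After 3 (next): list=[1, 3, 8, 5, 6, 7] cursor@3
After 4 (insert_after(85)): list=[1, 3, 85, 8, 5, 6, 7] cursor@3
After 5 (insert_after(65)): list=[1, 3, 65, 85, 8, 5, 6, 7] cursor@3
After 6 (delete_current): list=[1, 65, 85, 8, 5, 6, 7] cursor@65
After 7 (insert_after(14)): list=[1, 65, 14, 85, 8, 5, 6, 7] cursor@65
After 8 (delete_current): list=[1, 14, 85, 8, 5, 6, 7] cursor@14

Answer: 1 14 85 8 5 6 7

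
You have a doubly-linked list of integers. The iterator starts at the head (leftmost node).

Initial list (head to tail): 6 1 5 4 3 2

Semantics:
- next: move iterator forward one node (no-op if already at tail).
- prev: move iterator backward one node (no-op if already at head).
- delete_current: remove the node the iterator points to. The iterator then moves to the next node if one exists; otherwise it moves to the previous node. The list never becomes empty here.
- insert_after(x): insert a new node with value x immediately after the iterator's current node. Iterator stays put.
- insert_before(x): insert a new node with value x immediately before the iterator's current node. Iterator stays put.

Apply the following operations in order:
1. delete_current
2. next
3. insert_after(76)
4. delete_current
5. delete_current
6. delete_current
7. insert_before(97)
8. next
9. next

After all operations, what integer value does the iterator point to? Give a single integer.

After 1 (delete_current): list=[1, 5, 4, 3, 2] cursor@1
After 2 (next): list=[1, 5, 4, 3, 2] cursor@5
After 3 (insert_after(76)): list=[1, 5, 76, 4, 3, 2] cursor@5
After 4 (delete_current): list=[1, 76, 4, 3, 2] cursor@76
After 5 (delete_current): list=[1, 4, 3, 2] cursor@4
After 6 (delete_current): list=[1, 3, 2] cursor@3
After 7 (insert_before(97)): list=[1, 97, 3, 2] cursor@3
After 8 (next): list=[1, 97, 3, 2] cursor@2
After 9 (next): list=[1, 97, 3, 2] cursor@2

Answer: 2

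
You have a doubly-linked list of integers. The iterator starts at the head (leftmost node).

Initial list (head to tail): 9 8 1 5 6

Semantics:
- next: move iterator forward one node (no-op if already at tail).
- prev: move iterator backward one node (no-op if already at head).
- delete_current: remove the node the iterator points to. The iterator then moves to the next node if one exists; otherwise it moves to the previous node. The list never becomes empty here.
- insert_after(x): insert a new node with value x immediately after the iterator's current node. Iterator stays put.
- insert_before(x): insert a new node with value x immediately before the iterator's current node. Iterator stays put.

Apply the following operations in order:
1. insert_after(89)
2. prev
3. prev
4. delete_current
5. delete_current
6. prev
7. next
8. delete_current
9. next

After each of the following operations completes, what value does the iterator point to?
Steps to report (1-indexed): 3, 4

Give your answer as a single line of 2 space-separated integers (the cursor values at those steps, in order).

After 1 (insert_after(89)): list=[9, 89, 8, 1, 5, 6] cursor@9
After 2 (prev): list=[9, 89, 8, 1, 5, 6] cursor@9
After 3 (prev): list=[9, 89, 8, 1, 5, 6] cursor@9
After 4 (delete_current): list=[89, 8, 1, 5, 6] cursor@89
After 5 (delete_current): list=[8, 1, 5, 6] cursor@8
After 6 (prev): list=[8, 1, 5, 6] cursor@8
After 7 (next): list=[8, 1, 5, 6] cursor@1
After 8 (delete_current): list=[8, 5, 6] cursor@5
After 9 (next): list=[8, 5, 6] cursor@6

Answer: 9 89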